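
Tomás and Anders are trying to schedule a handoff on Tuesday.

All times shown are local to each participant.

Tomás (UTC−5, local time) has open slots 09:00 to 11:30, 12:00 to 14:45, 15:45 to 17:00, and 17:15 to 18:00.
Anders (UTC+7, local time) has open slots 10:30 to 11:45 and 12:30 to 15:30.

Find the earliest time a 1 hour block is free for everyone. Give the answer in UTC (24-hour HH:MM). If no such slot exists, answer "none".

Tomás → UTC: 14:00–16:30, 17:00–19:45, 20:45–22:00, 22:15–23:00.
Anders → UTC: 03:30–04:45, 05:30–08:30.
Tomás ∩ Anders: (none).
Windows ≥ 60 min: (none).

none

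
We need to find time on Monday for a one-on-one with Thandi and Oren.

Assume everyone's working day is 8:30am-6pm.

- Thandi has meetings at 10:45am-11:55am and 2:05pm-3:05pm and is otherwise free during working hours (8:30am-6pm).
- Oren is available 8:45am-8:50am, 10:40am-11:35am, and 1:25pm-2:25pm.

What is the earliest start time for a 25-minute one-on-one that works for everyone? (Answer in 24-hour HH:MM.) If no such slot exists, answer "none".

Thandi free within 08:30–18:00: 08:30–10:45, 11:55–14:05, 15:05–18:00.
Thandi ∩ Oren: 08:45–08:50, 10:40–10:45, 13:25–14:05.
Windows ≥ 25 min: 13:25–14:05.
Earliest such window starts at 13:25.

13:25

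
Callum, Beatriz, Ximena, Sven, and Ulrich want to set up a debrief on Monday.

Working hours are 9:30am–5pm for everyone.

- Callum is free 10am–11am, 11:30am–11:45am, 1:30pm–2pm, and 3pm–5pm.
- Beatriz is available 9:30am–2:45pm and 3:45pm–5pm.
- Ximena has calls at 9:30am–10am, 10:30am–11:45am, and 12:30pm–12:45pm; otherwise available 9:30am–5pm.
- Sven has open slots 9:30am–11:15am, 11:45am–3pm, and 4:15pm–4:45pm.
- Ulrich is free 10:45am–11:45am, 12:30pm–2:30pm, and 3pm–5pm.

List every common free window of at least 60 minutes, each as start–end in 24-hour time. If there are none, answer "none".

none

Ximena free within 09:30–17:00: 10:00–10:30, 11:45–12:30, 12:45–17:00.
Callum ∩ Beatriz: 10:00–11:00, 11:30–11:45, 13:30–14:00, 15:45–17:00.
Callum ∩ Beatriz ∩ Ximena: 10:00–10:30, 13:30–14:00, 15:45–17:00.
Callum ∩ Beatriz ∩ Ximena ∩ Sven: 10:00–10:30, 13:30–14:00, 16:15–16:45.
Callum ∩ Beatriz ∩ Ximena ∩ Sven ∩ Ulrich: 13:30–14:00, 16:15–16:45.
Windows ≥ 60 min: (none).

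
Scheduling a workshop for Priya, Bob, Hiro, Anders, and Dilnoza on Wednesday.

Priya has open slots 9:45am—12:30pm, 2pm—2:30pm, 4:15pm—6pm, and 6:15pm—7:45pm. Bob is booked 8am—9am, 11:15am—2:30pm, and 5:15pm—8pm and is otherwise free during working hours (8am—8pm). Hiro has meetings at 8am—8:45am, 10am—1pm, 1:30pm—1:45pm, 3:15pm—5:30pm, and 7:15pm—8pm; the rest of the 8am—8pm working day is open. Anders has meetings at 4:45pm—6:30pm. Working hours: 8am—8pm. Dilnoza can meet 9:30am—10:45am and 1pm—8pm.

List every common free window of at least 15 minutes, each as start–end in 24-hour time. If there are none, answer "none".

09:45–10:00

Bob free within 08:00–20:00: 09:00–11:15, 14:30–17:15.
Hiro free within 08:00–20:00: 08:45–10:00, 13:00–13:30, 13:45–15:15, 17:30–19:15.
Anders free within 08:00–20:00: 08:00–16:45, 18:30–20:00.
Priya ∩ Bob: 09:45–11:15, 16:15–17:15.
Priya ∩ Bob ∩ Hiro: 09:45–10:00.
Priya ∩ Bob ∩ Hiro ∩ Anders: 09:45–10:00.
Priya ∩ Bob ∩ Hiro ∩ Anders ∩ Dilnoza: 09:45–10:00.
Windows ≥ 15 min: 09:45–10:00.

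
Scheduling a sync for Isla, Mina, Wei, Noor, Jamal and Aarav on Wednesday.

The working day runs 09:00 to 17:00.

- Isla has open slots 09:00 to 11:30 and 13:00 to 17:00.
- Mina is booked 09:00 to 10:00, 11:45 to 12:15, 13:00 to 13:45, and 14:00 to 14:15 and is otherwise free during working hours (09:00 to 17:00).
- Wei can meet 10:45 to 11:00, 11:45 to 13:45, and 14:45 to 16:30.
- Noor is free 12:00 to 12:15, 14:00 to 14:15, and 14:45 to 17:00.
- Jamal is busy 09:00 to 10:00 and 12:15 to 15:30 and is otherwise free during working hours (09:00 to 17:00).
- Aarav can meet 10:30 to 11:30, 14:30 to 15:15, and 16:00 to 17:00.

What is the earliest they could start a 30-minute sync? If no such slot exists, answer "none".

16:00

Mina free within 09:00–17:00: 10:00–11:45, 12:15–13:00, 13:45–14:00, 14:15–17:00.
Jamal free within 09:00–17:00: 10:00–12:15, 15:30–17:00.
Isla ∩ Mina: 10:00–11:30, 13:45–14:00, 14:15–17:00.
Isla ∩ Mina ∩ Wei: 10:45–11:00, 14:45–16:30.
Isla ∩ Mina ∩ Wei ∩ Noor: 14:45–16:30.
Isla ∩ Mina ∩ Wei ∩ Noor ∩ Jamal: 15:30–16:30.
Isla ∩ Mina ∩ Wei ∩ Noor ∩ Jamal ∩ Aarav: 16:00–16:30.
Windows ≥ 30 min: 16:00–16:30.
Earliest such window starts at 16:00.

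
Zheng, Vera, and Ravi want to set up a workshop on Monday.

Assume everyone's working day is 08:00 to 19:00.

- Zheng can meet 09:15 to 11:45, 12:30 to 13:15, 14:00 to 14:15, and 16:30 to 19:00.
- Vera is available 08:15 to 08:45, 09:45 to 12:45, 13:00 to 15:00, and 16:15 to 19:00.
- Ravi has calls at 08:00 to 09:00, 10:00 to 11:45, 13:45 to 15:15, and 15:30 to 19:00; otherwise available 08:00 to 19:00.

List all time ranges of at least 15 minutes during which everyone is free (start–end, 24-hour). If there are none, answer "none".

09:45–10:00, 12:30–12:45, 13:00–13:15

Ravi free within 08:00–19:00: 09:00–10:00, 11:45–13:45, 15:15–15:30.
Zheng ∩ Vera: 09:45–11:45, 12:30–12:45, 13:00–13:15, 14:00–14:15, 16:30–19:00.
Zheng ∩ Vera ∩ Ravi: 09:45–10:00, 12:30–12:45, 13:00–13:15.
Windows ≥ 15 min: 09:45–10:00, 12:30–12:45, 13:00–13:15.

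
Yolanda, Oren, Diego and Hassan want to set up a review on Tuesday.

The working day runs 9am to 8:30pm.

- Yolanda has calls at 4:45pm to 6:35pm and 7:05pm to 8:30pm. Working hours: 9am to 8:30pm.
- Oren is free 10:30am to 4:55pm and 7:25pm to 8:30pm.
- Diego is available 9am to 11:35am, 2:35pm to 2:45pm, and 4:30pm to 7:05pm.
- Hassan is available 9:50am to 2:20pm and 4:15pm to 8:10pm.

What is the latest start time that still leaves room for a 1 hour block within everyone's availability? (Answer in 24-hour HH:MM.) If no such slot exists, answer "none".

10:35

Yolanda free within 09:00–20:30: 09:00–16:45, 18:35–19:05.
Yolanda ∩ Oren: 10:30–16:45.
Yolanda ∩ Oren ∩ Diego: 10:30–11:35, 14:35–14:45, 16:30–16:45.
Yolanda ∩ Oren ∩ Diego ∩ Hassan: 10:30–11:35, 16:30–16:45.
Windows ≥ 60 min: 10:30–11:35.
Latest start in the last window 10:30–11:35 is 11:35 − 60 min = 10:35.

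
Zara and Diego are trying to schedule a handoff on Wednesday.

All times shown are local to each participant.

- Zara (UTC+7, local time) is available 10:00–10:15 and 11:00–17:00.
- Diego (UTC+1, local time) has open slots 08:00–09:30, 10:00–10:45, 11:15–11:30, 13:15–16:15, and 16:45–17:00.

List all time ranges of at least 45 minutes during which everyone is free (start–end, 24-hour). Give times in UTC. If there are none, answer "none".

Zara → UTC: 03:00–03:15, 04:00–10:00.
Diego → UTC: 07:00–08:30, 09:00–09:45, 10:15–10:30, 12:15–15:15, 15:45–16:00.
Zara ∩ Diego: 07:00–08:30, 09:00–09:45.
Windows ≥ 45 min: 07:00–08:30, 09:00–09:45.

07:00–08:30, 09:00–09:45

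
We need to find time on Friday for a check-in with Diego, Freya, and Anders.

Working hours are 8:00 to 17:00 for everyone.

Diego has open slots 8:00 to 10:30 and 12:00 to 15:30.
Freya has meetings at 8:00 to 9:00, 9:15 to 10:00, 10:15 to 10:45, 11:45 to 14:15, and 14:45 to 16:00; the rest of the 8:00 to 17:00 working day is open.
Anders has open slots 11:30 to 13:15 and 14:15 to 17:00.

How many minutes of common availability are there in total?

Freya free within 08:00–17:00: 09:00–09:15, 10:00–10:15, 10:45–11:45, 14:15–14:45, 16:00–17:00.
Diego ∩ Freya: 09:00–09:15, 10:00–10:15, 14:15–14:45.
Diego ∩ Freya ∩ Anders: 14:15–14:45.
Total common minutes: 30.

30 minutes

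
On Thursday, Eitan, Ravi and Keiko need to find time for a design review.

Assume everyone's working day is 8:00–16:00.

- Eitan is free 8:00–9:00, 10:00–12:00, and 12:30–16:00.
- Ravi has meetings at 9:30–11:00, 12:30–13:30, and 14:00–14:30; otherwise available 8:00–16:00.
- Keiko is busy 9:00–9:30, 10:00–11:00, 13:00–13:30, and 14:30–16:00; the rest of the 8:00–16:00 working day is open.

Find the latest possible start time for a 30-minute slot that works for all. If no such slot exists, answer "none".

13:30

Ravi free within 08:00–16:00: 08:00–09:30, 11:00–12:30, 13:30–14:00, 14:30–16:00.
Keiko free within 08:00–16:00: 08:00–09:00, 09:30–10:00, 11:00–13:00, 13:30–14:30.
Eitan ∩ Ravi: 08:00–09:00, 11:00–12:00, 13:30–14:00, 14:30–16:00.
Eitan ∩ Ravi ∩ Keiko: 08:00–09:00, 11:00–12:00, 13:30–14:00.
Windows ≥ 30 min: 08:00–09:00, 11:00–12:00, 13:30–14:00.
Latest start in the last window 13:30–14:00 is 14:00 − 30 min = 13:30.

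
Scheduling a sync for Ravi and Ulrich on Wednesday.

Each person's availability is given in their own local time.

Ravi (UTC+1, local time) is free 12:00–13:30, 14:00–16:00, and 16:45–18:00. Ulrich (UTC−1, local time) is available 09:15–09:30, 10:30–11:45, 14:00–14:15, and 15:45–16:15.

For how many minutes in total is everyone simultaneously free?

75 minutes

Ravi → UTC: 11:00–12:30, 13:00–15:00, 15:45–17:00.
Ulrich → UTC: 10:15–10:30, 11:30–12:45, 15:00–15:15, 16:45–17:15.
Ravi ∩ Ulrich: 11:30–12:30, 16:45–17:00.
Total common minutes: 60 + 15 = 75.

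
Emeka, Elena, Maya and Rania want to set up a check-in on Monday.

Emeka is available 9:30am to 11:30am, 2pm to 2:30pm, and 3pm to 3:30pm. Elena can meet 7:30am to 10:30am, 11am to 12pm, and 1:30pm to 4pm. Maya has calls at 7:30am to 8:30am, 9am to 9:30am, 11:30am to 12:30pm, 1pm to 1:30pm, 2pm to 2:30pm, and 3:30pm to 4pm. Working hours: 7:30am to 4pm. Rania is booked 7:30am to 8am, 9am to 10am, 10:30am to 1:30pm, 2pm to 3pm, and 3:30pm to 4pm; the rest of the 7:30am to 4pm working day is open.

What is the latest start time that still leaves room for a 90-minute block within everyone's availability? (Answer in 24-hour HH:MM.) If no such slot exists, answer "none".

none

Maya free within 07:30–16:00: 08:30–09:00, 09:30–11:30, 12:30–13:00, 13:30–14:00, 14:30–15:30.
Rania free within 07:30–16:00: 08:00–09:00, 10:00–10:30, 13:30–14:00, 15:00–15:30.
Emeka ∩ Elena: 09:30–10:30, 11:00–11:30, 14:00–14:30, 15:00–15:30.
Emeka ∩ Elena ∩ Maya: 09:30–10:30, 11:00–11:30, 15:00–15:30.
Emeka ∩ Elena ∩ Maya ∩ Rania: 10:00–10:30, 15:00–15:30.
Windows ≥ 90 min: (none).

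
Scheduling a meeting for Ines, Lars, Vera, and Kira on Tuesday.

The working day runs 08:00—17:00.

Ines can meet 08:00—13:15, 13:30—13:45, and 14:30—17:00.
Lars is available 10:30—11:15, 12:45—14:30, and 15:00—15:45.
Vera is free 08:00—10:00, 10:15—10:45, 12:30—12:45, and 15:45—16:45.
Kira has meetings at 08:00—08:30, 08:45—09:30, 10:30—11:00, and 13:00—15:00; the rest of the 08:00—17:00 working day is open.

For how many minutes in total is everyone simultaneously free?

0 minutes

Kira free within 08:00–17:00: 08:30–08:45, 09:30–10:30, 11:00–13:00, 15:00–17:00.
Ines ∩ Lars: 10:30–11:15, 12:45–13:15, 13:30–13:45, 15:00–15:45.
Ines ∩ Lars ∩ Vera: 10:30–10:45.
Ines ∩ Lars ∩ Vera ∩ Kira: (none).
Total common minutes: 0.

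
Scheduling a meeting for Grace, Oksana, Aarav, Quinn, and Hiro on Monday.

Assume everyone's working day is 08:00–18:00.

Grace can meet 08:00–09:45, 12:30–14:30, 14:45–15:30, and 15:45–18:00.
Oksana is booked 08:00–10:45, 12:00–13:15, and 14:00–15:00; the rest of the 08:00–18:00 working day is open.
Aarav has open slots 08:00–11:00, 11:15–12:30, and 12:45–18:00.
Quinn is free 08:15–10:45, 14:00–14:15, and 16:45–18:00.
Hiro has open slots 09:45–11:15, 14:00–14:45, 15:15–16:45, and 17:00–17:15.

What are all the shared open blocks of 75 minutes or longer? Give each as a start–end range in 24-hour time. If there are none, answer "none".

none

Oksana free within 08:00–18:00: 10:45–12:00, 13:15–14:00, 15:00–18:00.
Grace ∩ Oksana: 13:15–14:00, 15:00–15:30, 15:45–18:00.
Grace ∩ Oksana ∩ Aarav: 13:15–14:00, 15:00–15:30, 15:45–18:00.
Grace ∩ Oksana ∩ Aarav ∩ Quinn: 16:45–18:00.
Grace ∩ Oksana ∩ Aarav ∩ Quinn ∩ Hiro: 17:00–17:15.
Windows ≥ 75 min: (none).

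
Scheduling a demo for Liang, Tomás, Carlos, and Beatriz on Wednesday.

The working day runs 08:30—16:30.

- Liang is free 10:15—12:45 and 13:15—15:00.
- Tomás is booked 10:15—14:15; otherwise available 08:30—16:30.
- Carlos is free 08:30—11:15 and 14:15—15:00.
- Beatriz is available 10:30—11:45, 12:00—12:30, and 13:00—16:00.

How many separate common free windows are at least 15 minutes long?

Tomás free within 08:30–16:30: 08:30–10:15, 14:15–16:30.
Liang ∩ Tomás: 14:15–15:00.
Liang ∩ Tomás ∩ Carlos: 14:15–15:00.
Liang ∩ Tomás ∩ Carlos ∩ Beatriz: 14:15–15:00.
Windows ≥ 15 min: 14:15–15:00.
That's 1 window.

1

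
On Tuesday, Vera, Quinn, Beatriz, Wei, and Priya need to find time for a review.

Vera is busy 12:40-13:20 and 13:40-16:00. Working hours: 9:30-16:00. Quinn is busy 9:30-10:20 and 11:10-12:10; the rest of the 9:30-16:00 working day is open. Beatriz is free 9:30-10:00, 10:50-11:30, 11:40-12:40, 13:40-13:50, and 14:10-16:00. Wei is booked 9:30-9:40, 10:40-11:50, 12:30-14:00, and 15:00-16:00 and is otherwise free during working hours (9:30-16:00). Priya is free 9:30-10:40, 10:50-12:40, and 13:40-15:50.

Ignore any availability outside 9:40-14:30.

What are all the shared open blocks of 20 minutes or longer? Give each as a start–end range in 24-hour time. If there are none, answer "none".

12:10–12:30

Vera free within 09:30–16:00: 09:30–12:40, 13:20–13:40.
Quinn free within 09:30–16:00: 10:20–11:10, 12:10–16:00.
Wei free within 09:30–16:00: 09:40–10:40, 11:50–12:30, 14:00–15:00.
Vera ∩ Quinn: 10:20–11:10, 12:10–12:40, 13:20–13:40.
Vera ∩ Quinn ∩ Beatriz: 10:50–11:10, 12:10–12:40.
Vera ∩ Quinn ∩ Beatriz ∩ Wei: 12:10–12:30.
Vera ∩ Quinn ∩ Beatriz ∩ Wei ∩ Priya: 12:10–12:30.
Restricted to 09:40–14:30: 12:10–12:30.
Windows ≥ 20 min: 12:10–12:30.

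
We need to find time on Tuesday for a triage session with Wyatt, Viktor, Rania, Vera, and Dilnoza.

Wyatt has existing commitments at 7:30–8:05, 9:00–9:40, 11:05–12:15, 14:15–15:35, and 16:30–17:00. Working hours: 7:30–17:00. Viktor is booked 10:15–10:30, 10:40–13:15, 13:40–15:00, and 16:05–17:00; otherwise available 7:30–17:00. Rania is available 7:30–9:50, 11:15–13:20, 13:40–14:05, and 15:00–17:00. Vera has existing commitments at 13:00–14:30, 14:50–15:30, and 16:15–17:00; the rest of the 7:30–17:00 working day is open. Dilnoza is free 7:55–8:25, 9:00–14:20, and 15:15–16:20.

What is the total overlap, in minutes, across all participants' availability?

60 minutes

Wyatt free within 07:30–17:00: 08:05–09:00, 09:40–11:05, 12:15–14:15, 15:35–16:30.
Viktor free within 07:30–17:00: 07:30–10:15, 10:30–10:40, 13:15–13:40, 15:00–16:05.
Vera free within 07:30–17:00: 07:30–13:00, 14:30–14:50, 15:30–16:15.
Wyatt ∩ Viktor: 08:05–09:00, 09:40–10:15, 10:30–10:40, 13:15–13:40, 15:35–16:05.
Wyatt ∩ Viktor ∩ Rania: 08:05–09:00, 09:40–09:50, 13:15–13:20, 15:35–16:05.
Wyatt ∩ Viktor ∩ Rania ∩ Vera: 08:05–09:00, 09:40–09:50, 15:35–16:05.
Wyatt ∩ Viktor ∩ Rania ∩ Vera ∩ Dilnoza: 08:05–08:25, 09:40–09:50, 15:35–16:05.
Total common minutes: 20 + 10 + 30 = 60.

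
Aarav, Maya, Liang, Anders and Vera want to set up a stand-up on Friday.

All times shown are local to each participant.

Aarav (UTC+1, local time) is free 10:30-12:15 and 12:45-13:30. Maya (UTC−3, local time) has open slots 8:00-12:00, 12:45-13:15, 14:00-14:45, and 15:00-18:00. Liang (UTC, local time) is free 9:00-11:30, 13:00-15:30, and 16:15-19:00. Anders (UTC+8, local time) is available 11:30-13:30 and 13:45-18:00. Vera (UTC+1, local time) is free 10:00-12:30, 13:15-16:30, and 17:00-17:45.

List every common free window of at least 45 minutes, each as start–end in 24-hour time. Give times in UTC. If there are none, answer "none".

Aarav → UTC: 09:30–11:15, 11:45–12:30.
Maya → UTC: 11:00–15:00, 15:45–16:15, 17:00–17:45, 18:00–21:00.
Liang → UTC: 09:00–11:30, 13:00–15:30, 16:15–19:00.
Anders → UTC: 03:30–05:30, 05:45–10:00.
Vera → UTC: 09:00–11:30, 12:15–15:30, 16:00–16:45.
Aarav ∩ Maya: 11:00–11:15, 11:45–12:30.
Aarav ∩ Maya ∩ Liang: 11:00–11:15.
Aarav ∩ Maya ∩ Liang ∩ Anders: (none).
Aarav ∩ Maya ∩ Liang ∩ Anders ∩ Vera: (none).
Windows ≥ 45 min: (none).

none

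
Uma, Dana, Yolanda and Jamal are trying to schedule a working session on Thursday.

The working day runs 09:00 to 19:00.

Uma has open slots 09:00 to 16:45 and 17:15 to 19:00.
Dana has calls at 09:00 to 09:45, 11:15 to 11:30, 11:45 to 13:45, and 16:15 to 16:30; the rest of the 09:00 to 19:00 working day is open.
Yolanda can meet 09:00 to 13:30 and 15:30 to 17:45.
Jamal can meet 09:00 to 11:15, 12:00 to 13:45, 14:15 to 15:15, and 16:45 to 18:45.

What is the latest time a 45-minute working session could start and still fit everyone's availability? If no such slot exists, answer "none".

Dana free within 09:00–19:00: 09:45–11:15, 11:30–11:45, 13:45–16:15, 16:30–19:00.
Uma ∩ Dana: 09:45–11:15, 11:30–11:45, 13:45–16:15, 16:30–16:45, 17:15–19:00.
Uma ∩ Dana ∩ Yolanda: 09:45–11:15, 11:30–11:45, 15:30–16:15, 16:30–16:45, 17:15–17:45.
Uma ∩ Dana ∩ Yolanda ∩ Jamal: 09:45–11:15, 17:15–17:45.
Windows ≥ 45 min: 09:45–11:15.
Latest start in the last window 09:45–11:15 is 11:15 − 45 min = 10:30.

10:30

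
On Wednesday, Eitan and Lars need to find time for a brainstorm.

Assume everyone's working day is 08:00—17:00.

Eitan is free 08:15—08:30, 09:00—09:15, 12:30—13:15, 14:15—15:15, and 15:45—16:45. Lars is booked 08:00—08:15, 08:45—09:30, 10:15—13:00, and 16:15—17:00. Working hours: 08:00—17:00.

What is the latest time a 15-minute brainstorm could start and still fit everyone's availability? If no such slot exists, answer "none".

16:00

Lars free within 08:00–17:00: 08:15–08:45, 09:30–10:15, 13:00–16:15.
Eitan ∩ Lars: 08:15–08:30, 13:00–13:15, 14:15–15:15, 15:45–16:15.
Windows ≥ 15 min: 08:15–08:30, 13:00–13:15, 14:15–15:15, 15:45–16:15.
Latest start in the last window 15:45–16:15 is 16:15 − 15 min = 16:00.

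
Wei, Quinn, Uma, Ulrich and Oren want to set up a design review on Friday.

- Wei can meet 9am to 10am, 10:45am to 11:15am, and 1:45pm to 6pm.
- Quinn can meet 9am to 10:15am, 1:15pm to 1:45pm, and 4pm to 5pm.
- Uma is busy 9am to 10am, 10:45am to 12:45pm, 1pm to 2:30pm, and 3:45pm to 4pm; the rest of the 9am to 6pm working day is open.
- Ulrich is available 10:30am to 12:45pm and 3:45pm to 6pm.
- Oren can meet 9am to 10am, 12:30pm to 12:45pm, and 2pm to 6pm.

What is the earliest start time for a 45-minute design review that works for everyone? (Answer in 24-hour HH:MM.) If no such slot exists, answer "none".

16:00

Uma free within 09:00–18:00: 10:00–10:45, 12:45–13:00, 14:30–15:45, 16:00–18:00.
Wei ∩ Quinn: 09:00–10:00, 16:00–17:00.
Wei ∩ Quinn ∩ Uma: 16:00–17:00.
Wei ∩ Quinn ∩ Uma ∩ Ulrich: 16:00–17:00.
Wei ∩ Quinn ∩ Uma ∩ Ulrich ∩ Oren: 16:00–17:00.
Windows ≥ 45 min: 16:00–17:00.
Earliest such window starts at 16:00.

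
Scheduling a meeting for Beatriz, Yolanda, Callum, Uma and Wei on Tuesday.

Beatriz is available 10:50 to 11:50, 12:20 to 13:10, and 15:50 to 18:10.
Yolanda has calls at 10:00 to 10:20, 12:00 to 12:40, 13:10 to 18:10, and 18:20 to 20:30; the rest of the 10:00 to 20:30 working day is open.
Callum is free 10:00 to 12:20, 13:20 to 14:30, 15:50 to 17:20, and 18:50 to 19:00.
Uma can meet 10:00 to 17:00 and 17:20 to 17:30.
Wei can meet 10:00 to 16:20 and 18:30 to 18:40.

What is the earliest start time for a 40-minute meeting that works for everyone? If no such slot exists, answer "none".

Yolanda free within 10:00–20:30: 10:20–12:00, 12:40–13:10, 18:10–18:20.
Beatriz ∩ Yolanda: 10:50–11:50, 12:40–13:10.
Beatriz ∩ Yolanda ∩ Callum: 10:50–11:50.
Beatriz ∩ Yolanda ∩ Callum ∩ Uma: 10:50–11:50.
Beatriz ∩ Yolanda ∩ Callum ∩ Uma ∩ Wei: 10:50–11:50.
Windows ≥ 40 min: 10:50–11:50.
Earliest such window starts at 10:50.

10:50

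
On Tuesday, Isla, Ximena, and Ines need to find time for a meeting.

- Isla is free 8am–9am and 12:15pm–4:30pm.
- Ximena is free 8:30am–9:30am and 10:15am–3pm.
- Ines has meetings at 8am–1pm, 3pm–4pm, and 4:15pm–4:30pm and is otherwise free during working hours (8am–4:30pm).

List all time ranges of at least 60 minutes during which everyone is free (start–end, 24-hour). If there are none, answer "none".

13:00–15:00

Ines free within 08:00–16:30: 13:00–15:00, 16:00–16:15.
Isla ∩ Ximena: 08:30–09:00, 12:15–15:00.
Isla ∩ Ximena ∩ Ines: 13:00–15:00.
Windows ≥ 60 min: 13:00–15:00.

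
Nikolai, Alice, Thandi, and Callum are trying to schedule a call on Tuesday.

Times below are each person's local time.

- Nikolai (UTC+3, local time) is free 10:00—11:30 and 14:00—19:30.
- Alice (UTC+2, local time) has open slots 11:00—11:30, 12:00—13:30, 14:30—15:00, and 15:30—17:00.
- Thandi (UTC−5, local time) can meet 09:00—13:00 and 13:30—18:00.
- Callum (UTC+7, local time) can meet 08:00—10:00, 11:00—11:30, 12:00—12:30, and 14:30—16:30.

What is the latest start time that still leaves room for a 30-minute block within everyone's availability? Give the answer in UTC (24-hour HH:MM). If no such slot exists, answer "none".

none

Nikolai → UTC: 07:00–08:30, 11:00–16:30.
Alice → UTC: 09:00–09:30, 10:00–11:30, 12:30–13:00, 13:30–15:00.
Thandi → UTC: 14:00–18:00, 18:30–23:00.
Callum → UTC: 01:00–03:00, 04:00–04:30, 05:00–05:30, 07:30–09:30.
Nikolai ∩ Alice: 11:00–11:30, 12:30–13:00, 13:30–15:00.
Nikolai ∩ Alice ∩ Thandi: 14:00–15:00.
Nikolai ∩ Alice ∩ Thandi ∩ Callum: (none).
Windows ≥ 30 min: (none).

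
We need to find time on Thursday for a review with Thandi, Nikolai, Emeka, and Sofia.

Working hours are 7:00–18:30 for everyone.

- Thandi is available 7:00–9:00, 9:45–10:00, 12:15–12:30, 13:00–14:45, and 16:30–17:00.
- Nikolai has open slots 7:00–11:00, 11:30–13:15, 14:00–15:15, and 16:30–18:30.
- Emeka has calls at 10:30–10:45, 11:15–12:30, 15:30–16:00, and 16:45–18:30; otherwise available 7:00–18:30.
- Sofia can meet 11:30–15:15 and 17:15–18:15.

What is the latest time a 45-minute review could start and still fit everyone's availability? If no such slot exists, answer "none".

Emeka free within 07:00–18:30: 07:00–10:30, 10:45–11:15, 12:30–15:30, 16:00–16:45.
Thandi ∩ Nikolai: 07:00–09:00, 09:45–10:00, 12:15–12:30, 13:00–13:15, 14:00–14:45, 16:30–17:00.
Thandi ∩ Nikolai ∩ Emeka: 07:00–09:00, 09:45–10:00, 13:00–13:15, 14:00–14:45, 16:30–16:45.
Thandi ∩ Nikolai ∩ Emeka ∩ Sofia: 13:00–13:15, 14:00–14:45.
Windows ≥ 45 min: 14:00–14:45.
Latest start in the last window 14:00–14:45 is 14:45 − 45 min = 14:00.

14:00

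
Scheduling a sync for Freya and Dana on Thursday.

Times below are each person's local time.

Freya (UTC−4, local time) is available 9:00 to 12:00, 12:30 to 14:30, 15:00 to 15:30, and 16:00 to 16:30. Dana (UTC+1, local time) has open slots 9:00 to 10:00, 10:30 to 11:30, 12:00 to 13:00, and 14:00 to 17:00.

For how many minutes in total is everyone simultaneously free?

180 minutes

Freya → UTC: 13:00–16:00, 16:30–18:30, 19:00–19:30, 20:00–20:30.
Dana → UTC: 08:00–09:00, 09:30–10:30, 11:00–12:00, 13:00–16:00.
Freya ∩ Dana: 13:00–16:00.
Total common minutes: 180.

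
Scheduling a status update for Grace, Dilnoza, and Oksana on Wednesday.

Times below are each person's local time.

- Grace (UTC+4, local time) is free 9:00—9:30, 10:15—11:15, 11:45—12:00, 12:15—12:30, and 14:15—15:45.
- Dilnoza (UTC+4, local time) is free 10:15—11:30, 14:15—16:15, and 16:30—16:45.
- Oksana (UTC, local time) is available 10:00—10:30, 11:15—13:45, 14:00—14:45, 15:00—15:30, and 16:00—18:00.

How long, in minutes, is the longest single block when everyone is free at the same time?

Grace → UTC: 05:00–05:30, 06:15–07:15, 07:45–08:00, 08:15–08:30, 10:15–11:45.
Dilnoza → UTC: 06:15–07:30, 10:15–12:15, 12:30–12:45.
Oksana → UTC: 10:00–10:30, 11:15–13:45, 14:00–14:45, 15:00–15:30, 16:00–18:00.
Grace ∩ Dilnoza: 06:15–07:15, 10:15–11:45.
Grace ∩ Dilnoza ∩ Oksana: 10:15–10:30, 11:15–11:45.
Common window lengths: 15, 30 min; longest is 30.

30 minutes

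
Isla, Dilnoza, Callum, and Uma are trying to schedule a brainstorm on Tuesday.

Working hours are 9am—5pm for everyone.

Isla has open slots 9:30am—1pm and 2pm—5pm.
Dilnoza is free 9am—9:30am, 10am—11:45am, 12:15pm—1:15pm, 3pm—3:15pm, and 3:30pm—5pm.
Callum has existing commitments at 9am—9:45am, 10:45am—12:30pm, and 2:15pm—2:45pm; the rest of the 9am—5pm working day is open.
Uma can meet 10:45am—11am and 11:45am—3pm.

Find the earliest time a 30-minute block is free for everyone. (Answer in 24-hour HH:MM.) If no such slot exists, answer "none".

12:30

Callum free within 09:00–17:00: 09:45–10:45, 12:30–14:15, 14:45–17:00.
Isla ∩ Dilnoza: 10:00–11:45, 12:15–13:00, 15:00–15:15, 15:30–17:00.
Isla ∩ Dilnoza ∩ Callum: 10:00–10:45, 12:30–13:00, 15:00–15:15, 15:30–17:00.
Isla ∩ Dilnoza ∩ Callum ∩ Uma: 12:30–13:00.
Windows ≥ 30 min: 12:30–13:00.
Earliest such window starts at 12:30.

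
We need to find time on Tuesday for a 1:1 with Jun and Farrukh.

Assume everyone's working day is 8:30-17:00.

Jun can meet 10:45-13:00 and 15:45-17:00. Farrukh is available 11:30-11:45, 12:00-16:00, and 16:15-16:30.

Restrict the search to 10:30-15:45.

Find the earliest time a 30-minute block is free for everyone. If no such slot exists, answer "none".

12:00

Jun ∩ Farrukh: 11:30–11:45, 12:00–13:00, 15:45–16:00, 16:15–16:30.
Restricted to 10:30–15:45: 11:30–11:45, 12:00–13:00.
Windows ≥ 30 min: 12:00–13:00.
Earliest such window starts at 12:00.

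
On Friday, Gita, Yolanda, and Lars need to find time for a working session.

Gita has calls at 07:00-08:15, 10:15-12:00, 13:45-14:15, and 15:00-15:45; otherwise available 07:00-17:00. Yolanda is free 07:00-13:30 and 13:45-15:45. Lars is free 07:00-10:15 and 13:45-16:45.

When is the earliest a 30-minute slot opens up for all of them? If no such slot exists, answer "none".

Gita free within 07:00–17:00: 08:15–10:15, 12:00–13:45, 14:15–15:00, 15:45–17:00.
Gita ∩ Yolanda: 08:15–10:15, 12:00–13:30, 14:15–15:00.
Gita ∩ Yolanda ∩ Lars: 08:15–10:15, 14:15–15:00.
Windows ≥ 30 min: 08:15–10:15, 14:15–15:00.
Earliest such window starts at 08:15.

08:15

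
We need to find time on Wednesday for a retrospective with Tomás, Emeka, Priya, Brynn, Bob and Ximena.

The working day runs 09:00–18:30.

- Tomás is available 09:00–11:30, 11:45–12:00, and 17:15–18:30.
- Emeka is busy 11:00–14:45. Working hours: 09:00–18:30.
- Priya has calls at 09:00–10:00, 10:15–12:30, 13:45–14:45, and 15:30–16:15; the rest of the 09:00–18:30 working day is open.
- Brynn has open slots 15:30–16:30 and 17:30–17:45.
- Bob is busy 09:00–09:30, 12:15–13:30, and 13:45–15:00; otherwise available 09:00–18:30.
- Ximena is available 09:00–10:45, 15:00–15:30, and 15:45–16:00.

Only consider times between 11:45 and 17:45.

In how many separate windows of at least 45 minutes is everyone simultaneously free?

Emeka free within 09:00–18:30: 09:00–11:00, 14:45–18:30.
Priya free within 09:00–18:30: 10:00–10:15, 12:30–13:45, 14:45–15:30, 16:15–18:30.
Bob free within 09:00–18:30: 09:30–12:15, 13:30–13:45, 15:00–18:30.
Tomás ∩ Emeka: 09:00–11:00, 17:15–18:30.
Tomás ∩ Emeka ∩ Priya: 10:00–10:15, 17:15–18:30.
Tomás ∩ Emeka ∩ Priya ∩ Brynn: 17:30–17:45.
Tomás ∩ Emeka ∩ Priya ∩ Brynn ∩ Bob: 17:30–17:45.
Tomás ∩ Emeka ∩ Priya ∩ Brynn ∩ Bob ∩ Ximena: (none).
Restricted to 11:45–17:45: (none).
Windows ≥ 45 min: (none).
That's 0 windows.

0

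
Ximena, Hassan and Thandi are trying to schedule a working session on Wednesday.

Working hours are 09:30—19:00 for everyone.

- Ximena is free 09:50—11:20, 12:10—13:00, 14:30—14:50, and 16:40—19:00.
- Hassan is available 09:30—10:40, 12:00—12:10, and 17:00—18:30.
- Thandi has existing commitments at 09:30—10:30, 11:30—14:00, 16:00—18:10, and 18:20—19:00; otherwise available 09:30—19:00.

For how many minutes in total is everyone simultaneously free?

20 minutes

Thandi free within 09:30–19:00: 10:30–11:30, 14:00–16:00, 18:10–18:20.
Ximena ∩ Hassan: 09:50–10:40, 17:00–18:30.
Ximena ∩ Hassan ∩ Thandi: 10:30–10:40, 18:10–18:20.
Total common minutes: 10 + 10 = 20.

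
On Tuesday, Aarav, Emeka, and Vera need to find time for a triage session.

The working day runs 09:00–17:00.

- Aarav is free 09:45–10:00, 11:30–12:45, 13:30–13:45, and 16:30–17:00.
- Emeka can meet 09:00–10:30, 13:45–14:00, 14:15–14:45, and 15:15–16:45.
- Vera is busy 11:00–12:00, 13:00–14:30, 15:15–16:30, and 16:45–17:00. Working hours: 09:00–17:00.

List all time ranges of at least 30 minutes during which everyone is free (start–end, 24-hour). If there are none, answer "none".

none

Vera free within 09:00–17:00: 09:00–11:00, 12:00–13:00, 14:30–15:15, 16:30–16:45.
Aarav ∩ Emeka: 09:45–10:00, 16:30–16:45.
Aarav ∩ Emeka ∩ Vera: 09:45–10:00, 16:30–16:45.
Windows ≥ 30 min: (none).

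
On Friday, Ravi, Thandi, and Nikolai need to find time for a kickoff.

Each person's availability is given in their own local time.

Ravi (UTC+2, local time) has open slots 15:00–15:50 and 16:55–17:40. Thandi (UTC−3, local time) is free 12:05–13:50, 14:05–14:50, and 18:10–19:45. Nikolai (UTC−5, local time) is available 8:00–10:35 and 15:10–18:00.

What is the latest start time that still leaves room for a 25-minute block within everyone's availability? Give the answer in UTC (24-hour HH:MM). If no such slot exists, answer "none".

Ravi → UTC: 13:00–13:50, 14:55–15:40.
Thandi → UTC: 15:05–16:50, 17:05–17:50, 21:10–22:45.
Nikolai → UTC: 13:00–15:35, 20:10–23:00.
Ravi ∩ Thandi: 15:05–15:40.
Ravi ∩ Thandi ∩ Nikolai: 15:05–15:35.
Windows ≥ 25 min: 15:05–15:35.
Latest start in the last window 15:05–15:35 is 15:35 − 25 min = 15:10.

15:10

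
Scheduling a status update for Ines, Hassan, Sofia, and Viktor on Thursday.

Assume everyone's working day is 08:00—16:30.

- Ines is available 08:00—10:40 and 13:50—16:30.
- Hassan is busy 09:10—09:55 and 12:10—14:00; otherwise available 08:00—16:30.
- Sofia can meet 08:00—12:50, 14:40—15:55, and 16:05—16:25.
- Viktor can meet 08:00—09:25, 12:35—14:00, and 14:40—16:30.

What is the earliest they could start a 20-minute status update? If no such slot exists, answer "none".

08:00

Hassan free within 08:00–16:30: 08:00–09:10, 09:55–12:10, 14:00–16:30.
Ines ∩ Hassan: 08:00–09:10, 09:55–10:40, 14:00–16:30.
Ines ∩ Hassan ∩ Sofia: 08:00–09:10, 09:55–10:40, 14:40–15:55, 16:05–16:25.
Ines ∩ Hassan ∩ Sofia ∩ Viktor: 08:00–09:10, 14:40–15:55, 16:05–16:25.
Windows ≥ 20 min: 08:00–09:10, 14:40–15:55, 16:05–16:25.
Earliest such window starts at 08:00.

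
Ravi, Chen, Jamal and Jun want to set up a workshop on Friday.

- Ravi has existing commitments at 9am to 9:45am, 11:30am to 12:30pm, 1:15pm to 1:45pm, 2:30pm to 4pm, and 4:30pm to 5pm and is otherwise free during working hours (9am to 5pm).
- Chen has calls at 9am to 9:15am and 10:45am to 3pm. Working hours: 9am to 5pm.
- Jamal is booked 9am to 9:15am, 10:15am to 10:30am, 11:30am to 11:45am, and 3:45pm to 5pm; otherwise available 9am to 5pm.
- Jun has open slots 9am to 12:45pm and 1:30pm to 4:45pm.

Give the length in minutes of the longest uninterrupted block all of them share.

Ravi free within 09:00–17:00: 09:45–11:30, 12:30–13:15, 13:45–14:30, 16:00–16:30.
Chen free within 09:00–17:00: 09:15–10:45, 15:00–17:00.
Jamal free within 09:00–17:00: 09:15–10:15, 10:30–11:30, 11:45–15:45.
Ravi ∩ Chen: 09:45–10:45, 16:00–16:30.
Ravi ∩ Chen ∩ Jamal: 09:45–10:15, 10:30–10:45.
Ravi ∩ Chen ∩ Jamal ∩ Jun: 09:45–10:15, 10:30–10:45.
Common window lengths: 30, 15 min; longest is 30.

30 minutes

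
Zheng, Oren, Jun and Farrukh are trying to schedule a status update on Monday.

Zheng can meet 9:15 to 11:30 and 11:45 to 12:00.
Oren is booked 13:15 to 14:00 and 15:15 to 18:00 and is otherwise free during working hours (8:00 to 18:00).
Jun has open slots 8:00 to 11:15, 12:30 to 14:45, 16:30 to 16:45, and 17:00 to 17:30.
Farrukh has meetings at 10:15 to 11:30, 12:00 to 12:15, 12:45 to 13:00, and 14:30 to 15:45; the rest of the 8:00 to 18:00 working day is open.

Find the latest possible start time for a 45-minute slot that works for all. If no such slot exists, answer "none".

09:30

Oren free within 08:00–18:00: 08:00–13:15, 14:00–15:15.
Farrukh free within 08:00–18:00: 08:00–10:15, 11:30–12:00, 12:15–12:45, 13:00–14:30, 15:45–18:00.
Zheng ∩ Oren: 09:15–11:30, 11:45–12:00.
Zheng ∩ Oren ∩ Jun: 09:15–11:15.
Zheng ∩ Oren ∩ Jun ∩ Farrukh: 09:15–10:15.
Windows ≥ 45 min: 09:15–10:15.
Latest start in the last window 09:15–10:15 is 10:15 − 45 min = 09:30.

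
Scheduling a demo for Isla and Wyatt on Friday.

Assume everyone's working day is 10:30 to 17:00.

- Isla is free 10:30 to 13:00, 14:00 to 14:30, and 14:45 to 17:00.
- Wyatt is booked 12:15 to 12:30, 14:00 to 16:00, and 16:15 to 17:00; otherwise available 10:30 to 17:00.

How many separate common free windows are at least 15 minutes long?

3

Wyatt free within 10:30–17:00: 10:30–12:15, 12:30–14:00, 16:00–16:15.
Isla ∩ Wyatt: 10:30–12:15, 12:30–13:00, 16:00–16:15.
Windows ≥ 15 min: 10:30–12:15, 12:30–13:00, 16:00–16:15.
That's 3 windows.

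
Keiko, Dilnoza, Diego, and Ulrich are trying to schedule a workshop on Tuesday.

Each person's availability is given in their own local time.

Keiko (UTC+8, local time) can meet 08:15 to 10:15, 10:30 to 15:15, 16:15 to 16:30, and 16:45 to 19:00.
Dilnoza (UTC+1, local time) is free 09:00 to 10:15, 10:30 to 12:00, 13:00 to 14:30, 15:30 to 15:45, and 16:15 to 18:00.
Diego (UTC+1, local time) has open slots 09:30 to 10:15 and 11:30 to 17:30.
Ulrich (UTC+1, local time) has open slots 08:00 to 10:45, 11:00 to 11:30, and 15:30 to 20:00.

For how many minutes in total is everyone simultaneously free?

30 minutes

Keiko → UTC: 00:15–02:15, 02:30–07:15, 08:15–08:30, 08:45–11:00.
Dilnoza → UTC: 08:00–09:15, 09:30–11:00, 12:00–13:30, 14:30–14:45, 15:15–17:00.
Diego → UTC: 08:30–09:15, 10:30–16:30.
Ulrich → UTC: 07:00–09:45, 10:00–10:30, 14:30–19:00.
Keiko ∩ Dilnoza: 08:15–08:30, 08:45–09:15, 09:30–11:00.
Keiko ∩ Dilnoza ∩ Diego: 08:45–09:15, 10:30–11:00.
Keiko ∩ Dilnoza ∩ Diego ∩ Ulrich: 08:45–09:15.
Total common minutes: 30.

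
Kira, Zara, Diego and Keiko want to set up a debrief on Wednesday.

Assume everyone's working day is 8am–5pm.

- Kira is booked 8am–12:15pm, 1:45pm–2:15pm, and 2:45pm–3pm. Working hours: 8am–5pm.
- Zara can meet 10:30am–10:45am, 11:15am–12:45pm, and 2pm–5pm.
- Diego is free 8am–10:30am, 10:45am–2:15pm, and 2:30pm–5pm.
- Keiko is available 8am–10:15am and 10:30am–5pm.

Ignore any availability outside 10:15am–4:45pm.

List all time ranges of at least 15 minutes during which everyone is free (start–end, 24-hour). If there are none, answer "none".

Kira free within 08:00–17:00: 12:15–13:45, 14:15–14:45, 15:00–17:00.
Kira ∩ Zara: 12:15–12:45, 14:15–14:45, 15:00–17:00.
Kira ∩ Zara ∩ Diego: 12:15–12:45, 14:30–14:45, 15:00–17:00.
Kira ∩ Zara ∩ Diego ∩ Keiko: 12:15–12:45, 14:30–14:45, 15:00–17:00.
Restricted to 10:15–16:45: 12:15–12:45, 14:30–14:45, 15:00–16:45.
Windows ≥ 15 min: 12:15–12:45, 14:30–14:45, 15:00–16:45.

12:15–12:45, 14:30–14:45, 15:00–16:45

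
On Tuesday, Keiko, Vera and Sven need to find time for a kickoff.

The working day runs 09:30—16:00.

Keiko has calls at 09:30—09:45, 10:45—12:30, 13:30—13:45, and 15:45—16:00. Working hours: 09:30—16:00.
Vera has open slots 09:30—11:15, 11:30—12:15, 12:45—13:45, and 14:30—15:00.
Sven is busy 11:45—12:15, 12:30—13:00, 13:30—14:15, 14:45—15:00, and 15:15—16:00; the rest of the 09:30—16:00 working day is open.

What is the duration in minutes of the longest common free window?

Keiko free within 09:30–16:00: 09:45–10:45, 12:30–13:30, 13:45–15:45.
Sven free within 09:30–16:00: 09:30–11:45, 12:15–12:30, 13:00–13:30, 14:15–14:45, 15:00–15:15.
Keiko ∩ Vera: 09:45–10:45, 12:45–13:30, 14:30–15:00.
Keiko ∩ Vera ∩ Sven: 09:45–10:45, 13:00–13:30, 14:30–14:45.
Common window lengths: 60, 30, 15 min; longest is 60.

60 minutes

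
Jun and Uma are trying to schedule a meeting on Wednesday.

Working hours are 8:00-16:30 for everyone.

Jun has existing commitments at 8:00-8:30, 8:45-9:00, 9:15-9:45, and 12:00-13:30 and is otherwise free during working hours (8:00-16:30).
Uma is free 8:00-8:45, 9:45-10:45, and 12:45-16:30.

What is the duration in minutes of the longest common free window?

180 minutes

Jun free within 08:00–16:30: 08:30–08:45, 09:00–09:15, 09:45–12:00, 13:30–16:30.
Jun ∩ Uma: 08:30–08:45, 09:45–10:45, 13:30–16:30.
Common window lengths: 15, 60, 180 min; longest is 180.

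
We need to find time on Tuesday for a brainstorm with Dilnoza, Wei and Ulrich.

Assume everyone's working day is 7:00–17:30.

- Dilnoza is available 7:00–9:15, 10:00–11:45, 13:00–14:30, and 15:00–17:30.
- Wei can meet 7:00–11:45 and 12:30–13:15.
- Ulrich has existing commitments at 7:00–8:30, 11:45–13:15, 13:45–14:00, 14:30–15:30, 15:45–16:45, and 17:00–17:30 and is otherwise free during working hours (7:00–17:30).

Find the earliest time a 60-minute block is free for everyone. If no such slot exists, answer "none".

10:00

Ulrich free within 07:00–17:30: 08:30–11:45, 13:15–13:45, 14:00–14:30, 15:30–15:45, 16:45–17:00.
Dilnoza ∩ Wei: 07:00–09:15, 10:00–11:45, 13:00–13:15.
Dilnoza ∩ Wei ∩ Ulrich: 08:30–09:15, 10:00–11:45.
Windows ≥ 60 min: 10:00–11:45.
Earliest such window starts at 10:00.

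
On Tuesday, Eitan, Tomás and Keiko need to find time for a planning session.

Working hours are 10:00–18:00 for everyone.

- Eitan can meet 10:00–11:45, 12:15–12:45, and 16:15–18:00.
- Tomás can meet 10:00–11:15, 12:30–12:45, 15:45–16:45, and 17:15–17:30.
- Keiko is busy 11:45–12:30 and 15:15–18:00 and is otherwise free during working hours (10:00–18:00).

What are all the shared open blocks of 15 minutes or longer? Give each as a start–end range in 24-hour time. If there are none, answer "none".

10:00–11:15, 12:30–12:45

Keiko free within 10:00–18:00: 10:00–11:45, 12:30–15:15.
Eitan ∩ Tomás: 10:00–11:15, 12:30–12:45, 16:15–16:45, 17:15–17:30.
Eitan ∩ Tomás ∩ Keiko: 10:00–11:15, 12:30–12:45.
Windows ≥ 15 min: 10:00–11:15, 12:30–12:45.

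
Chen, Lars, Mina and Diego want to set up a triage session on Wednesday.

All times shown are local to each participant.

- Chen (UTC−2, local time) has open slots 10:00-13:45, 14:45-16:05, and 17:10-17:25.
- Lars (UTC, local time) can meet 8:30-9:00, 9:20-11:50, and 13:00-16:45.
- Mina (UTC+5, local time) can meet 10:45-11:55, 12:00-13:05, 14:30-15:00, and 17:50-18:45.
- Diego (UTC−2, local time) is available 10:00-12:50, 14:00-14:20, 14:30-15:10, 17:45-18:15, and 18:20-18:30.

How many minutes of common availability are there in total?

Chen → UTC: 12:00–15:45, 16:45–18:05, 19:10–19:25.
Lars → UTC: 08:30–09:00, 09:20–11:50, 13:00–16:45.
Mina → UTC: 05:45–06:55, 07:00–08:05, 09:30–10:00, 12:50–13:45.
Diego → UTC: 12:00–14:50, 16:00–16:20, 16:30–17:10, 19:45–20:15, 20:20–20:30.
Chen ∩ Lars: 13:00–15:45.
Chen ∩ Lars ∩ Mina: 13:00–13:45.
Chen ∩ Lars ∩ Mina ∩ Diego: 13:00–13:45.
Total common minutes: 45.

45 minutes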